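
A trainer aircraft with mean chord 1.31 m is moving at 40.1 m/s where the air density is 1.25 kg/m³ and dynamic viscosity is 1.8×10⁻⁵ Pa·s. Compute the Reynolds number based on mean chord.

Re = ρ·v·c/μ = 1.25 × 40.1 × 1.31 / (1.8×10⁻⁵) = 3.65×10^6

Re = 3.65×10^6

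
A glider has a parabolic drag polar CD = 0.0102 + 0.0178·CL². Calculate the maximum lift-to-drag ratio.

For CD = CD0 + K·CL², (L/D)max occurs at CL* = √(CD0/K) and equals 1/(2√(K·CD0)).
(L/D)max = 1/(2√(0.0178 × 0.0102)) = 1/(2 × 0.01347) = 37.1

(L/D)max = 37.1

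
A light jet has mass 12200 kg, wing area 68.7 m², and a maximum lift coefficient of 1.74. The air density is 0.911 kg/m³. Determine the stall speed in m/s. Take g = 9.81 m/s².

V_stall = 46.9 m/s

Weight W = mg = 12200 × 9.81 = 1.197×10^5 N.
V_stall = √(2W/(ρ·S·CL,max)) = √(2 × 1.197×10^5 / (0.911 × 68.7 × 1.74))
V_stall = √2198 = 46.9 m/s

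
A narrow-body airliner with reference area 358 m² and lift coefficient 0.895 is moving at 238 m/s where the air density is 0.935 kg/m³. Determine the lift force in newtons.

L = 8.48×10^6 N

Dynamic pressure q = ½ρv² = ½ × 0.935 × 238² = 26480 Pa.
L = q·S·CL = 26480 × 358 × 0.895 = 8.48×10^6 N ≈ 8480 kN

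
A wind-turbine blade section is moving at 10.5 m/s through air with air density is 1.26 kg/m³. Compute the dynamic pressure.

q = ½ρv² = ½ × 1.26 × 10.5² = 69.5 Pa

q = 69.5 Pa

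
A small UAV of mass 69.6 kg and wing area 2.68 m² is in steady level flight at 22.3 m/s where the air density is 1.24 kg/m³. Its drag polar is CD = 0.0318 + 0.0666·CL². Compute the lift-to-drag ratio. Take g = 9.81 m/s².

L/D = 10.7

In steady level flight, lift balances weight: W = mg = 69.6 × 9.81 = 682.78 N.
q = ½ρv² = ½ × 1.24 × 22.3² = 308.3 Pa.
CL = 2W/(ρv²S) = 2×682.78/(1.24×22.3²×2.68) = 0.8263.
CD = 0.0318 + 0.0666 × 0.8263² = 0.07727.
L/D = CL/CD = 0.8263 / 0.07727 = 10.7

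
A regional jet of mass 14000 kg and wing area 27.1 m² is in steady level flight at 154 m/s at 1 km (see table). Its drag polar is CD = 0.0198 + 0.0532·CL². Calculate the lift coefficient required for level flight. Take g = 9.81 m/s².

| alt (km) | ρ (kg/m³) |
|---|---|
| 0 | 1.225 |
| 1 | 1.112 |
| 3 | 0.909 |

At 1 km, from the table: ρ = 1.112 kg/m³.
Level flight ⇒ L = W = m·g = 14000 × 9.81 = 1.3734×10^5 N.
Dynamic pressure q = 0.5 × 1.112 × 154² = 13190 Pa.
CL = W/(q·S) = 1.3734×10^5 / (13190 × 27.1) = 0.3843.

CL = 0.384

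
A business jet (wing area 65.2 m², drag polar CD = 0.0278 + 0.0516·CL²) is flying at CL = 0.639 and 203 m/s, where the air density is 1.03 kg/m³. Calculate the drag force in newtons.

CD = 0.0278 + 0.0516 × 0.639² = 0.04887
D = ½ρv²S·CD = ½ × 1.03 × 203² × 65.2 × 0.04887 = 67600 N

D = 67600 N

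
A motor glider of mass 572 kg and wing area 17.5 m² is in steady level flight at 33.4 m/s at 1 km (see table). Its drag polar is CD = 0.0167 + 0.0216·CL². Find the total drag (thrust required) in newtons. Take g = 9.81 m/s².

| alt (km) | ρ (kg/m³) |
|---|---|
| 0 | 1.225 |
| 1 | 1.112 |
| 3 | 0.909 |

D = 244 N

At 1 km, from the table: ρ = 1.112 kg/m³.
In steady level flight, lift balances weight: W = mg = 572 × 9.81 = 5611.3 N.
Dynamic pressure q = 0.5 × 1.112 × 33.4² = 620.3 Pa.
CL = 2W/(ρv²S) = 2×5611.3/(1.112×33.4²×17.5) = 0.517.
CD = 0.0167 + 0.0216 × 0.517² = 0.02247.
D = q·S·CD = 620.3 × 17.5 × 0.02247 = 243.9 N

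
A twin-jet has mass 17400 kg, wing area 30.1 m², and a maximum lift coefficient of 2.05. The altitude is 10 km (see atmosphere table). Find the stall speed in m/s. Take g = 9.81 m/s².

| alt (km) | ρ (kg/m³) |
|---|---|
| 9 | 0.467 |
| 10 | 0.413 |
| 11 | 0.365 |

V_stall = 116 m/s

At 10 km, from the table: ρ = 0.413 kg/m³.
Weight W = mg = 17400 × 9.81 = 1.707×10^5 N.
V_stall = √(2W/(ρ·S·CL,max)) = √(2 × 1.707×10^5 / (0.413 × 30.1 × 2.05))
V_stall = √13400 = 116 m/s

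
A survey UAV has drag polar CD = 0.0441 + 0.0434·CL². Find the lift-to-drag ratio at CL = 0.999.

L/D = 11.4

CD = 0.0441 + 0.0434 × 0.999² = 0.08741
L/D = CL/CD = 0.999 / 0.08741 = 11.4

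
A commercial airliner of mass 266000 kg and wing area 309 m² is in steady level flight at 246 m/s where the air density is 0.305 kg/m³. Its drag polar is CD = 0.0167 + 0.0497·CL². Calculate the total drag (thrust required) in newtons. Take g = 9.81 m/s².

Level flight ⇒ L = W = m·g = 266000 × 9.81 = 2.6095×10^6 N.
q = ½ρv² = ½ × 0.305 × 246² = 9229 Pa.
Required CL = L/(qS) = 2.6095×10^6/(9229·309) = 0.9151.
CD = 0.0167 + 0.0497 × 0.9151² = 0.05832.
D = q·S·CD = 9229 × 309 × 0.05832 = 1.663×10^5 N

D = 1.66×10^5 N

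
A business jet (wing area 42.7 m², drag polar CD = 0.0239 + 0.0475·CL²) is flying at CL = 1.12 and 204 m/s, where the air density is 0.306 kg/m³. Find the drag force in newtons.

D = 22700 N

CD = 0.0239 + 0.0475 × 1.12² = 0.08348
D = ½ρv²S·CD = ½ × 0.306 × 204² × 42.7 × 0.08348 = 22700 N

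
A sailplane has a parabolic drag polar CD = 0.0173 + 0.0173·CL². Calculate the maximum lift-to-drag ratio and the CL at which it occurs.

For CD = CD0 + K·CL², (L/D)max occurs at CL* = √(CD0/K) and equals 1/(2√(K·CD0)).
(L/D)max = 1/(2√(0.0173 × 0.0173)) = 1/(2 × 0.0173) = 28.9
CL* = √(0.0173/0.0173) = 1

(L/D)max = 28.9, at CL = 1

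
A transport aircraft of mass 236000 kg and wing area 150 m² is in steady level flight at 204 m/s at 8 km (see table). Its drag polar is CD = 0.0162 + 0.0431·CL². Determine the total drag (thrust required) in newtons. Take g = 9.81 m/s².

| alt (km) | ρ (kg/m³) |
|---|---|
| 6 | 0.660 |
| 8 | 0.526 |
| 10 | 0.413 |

At 8 km, from the table: ρ = 0.526 kg/m³.
In steady level flight, lift balances weight: W = mg = 236000 × 9.81 = 2.3152×10^6 N.
Dynamic pressure q = 0.5 × 0.526 × 204² = 10950 Pa.
CL = 2W/(ρv²S) = 2×2.3152×10^6/(0.526×204²×150) = 1.41.
CD = 0.0162 + 0.0431 × 1.41² = 0.1019.
D = q·S·CD = 10950 × 150 × 0.1019 = 1.673×10^5 N

D = 1.67×10^5 N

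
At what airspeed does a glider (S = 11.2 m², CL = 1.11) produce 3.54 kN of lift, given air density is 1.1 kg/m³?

L = ½ρv²S·CL ⇒ v = √(2L/(ρ·S·CL))
v = √(2 × 3540 / (1.1 × 11.2 × 1.11)) = √517.7 = 22.8 m/s

v = 22.8 m/s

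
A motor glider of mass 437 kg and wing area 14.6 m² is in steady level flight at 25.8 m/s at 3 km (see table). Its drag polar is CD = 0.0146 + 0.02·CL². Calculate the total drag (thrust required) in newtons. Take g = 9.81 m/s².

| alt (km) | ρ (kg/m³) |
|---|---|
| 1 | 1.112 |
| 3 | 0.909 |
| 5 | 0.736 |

At 3 km, from the table: ρ = 0.909 kg/m³.
In steady level flight, lift balances weight: W = mg = 437 × 9.81 = 4287 N.
Dynamic pressure q = 0.5 × 0.909 × 25.8² = 302.5 Pa.
CL = 2W/(ρv²S) = 2×4287/(0.909×25.8²×14.6) = 0.9706.
CD = 0.0146 + 0.02 × 0.9706² = 0.03344.
D = q·S·CD = 302.5 × 14.6 × 0.03344 = 147.7 N

D = 148 N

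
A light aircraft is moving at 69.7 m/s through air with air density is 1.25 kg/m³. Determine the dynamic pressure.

q = 3040 Pa

q = ½ρv² = ½ × 1.25 × 69.7² = 3040 Pa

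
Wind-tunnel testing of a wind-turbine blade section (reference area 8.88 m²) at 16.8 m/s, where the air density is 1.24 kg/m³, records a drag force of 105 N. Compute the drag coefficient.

From D = ½ρv²S·CD, rearranging gives CD = 2D/(ρv²S).
CD = 2 × 105 / (1.24 × 16.8² × 8.88) = 0.0676

CD = 0.0676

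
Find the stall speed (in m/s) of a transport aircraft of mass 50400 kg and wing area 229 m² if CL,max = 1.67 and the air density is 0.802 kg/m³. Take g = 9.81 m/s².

At stall, lift equals weight: L = W = m·g = 50400 × 9.81 = 4.944×10^5 N.
V_stall = √(2W/(ρ·S·CL,max)) = √(2 × 4.944×10^5 / (0.802 × 229 × 1.67))
V_stall = √3224 = 56.8 m/s

V_stall = 56.8 m/s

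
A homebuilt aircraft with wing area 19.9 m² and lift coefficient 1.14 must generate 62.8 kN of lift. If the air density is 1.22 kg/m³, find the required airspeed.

v = 67.4 m/s

L = ½ρv²S·CL ⇒ v = √(2L/(ρ·S·CL))
v = √(2 × 62800 / (1.22 × 19.9 × 1.14)) = √4538 = 67.4 m/s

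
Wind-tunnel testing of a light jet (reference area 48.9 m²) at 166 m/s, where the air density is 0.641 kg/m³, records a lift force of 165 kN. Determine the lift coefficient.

CL = 0.382

From L = ½ρv²S·CL, rearranging gives CL = 2L/(ρv²S).
CL = 2 × 1.65×10^5 / (0.641 × 166² × 48.9) = 0.382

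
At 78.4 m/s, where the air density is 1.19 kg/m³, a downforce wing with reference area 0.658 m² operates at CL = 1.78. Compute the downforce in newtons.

L = 4280 N

L = ½ρv²S·CL = ½ × 1.19 × 78.4² × 0.658 × 1.78 = 4280 N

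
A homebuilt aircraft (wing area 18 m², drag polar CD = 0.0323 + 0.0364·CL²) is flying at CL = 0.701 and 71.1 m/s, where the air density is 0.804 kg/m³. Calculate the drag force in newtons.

D = 1840 N

CD = 0.0323 + 0.0364 × 0.701² = 0.05019
D = ½ρv²S·CD = ½ × 0.804 × 71.1² × 18 × 0.05019 = 1840 N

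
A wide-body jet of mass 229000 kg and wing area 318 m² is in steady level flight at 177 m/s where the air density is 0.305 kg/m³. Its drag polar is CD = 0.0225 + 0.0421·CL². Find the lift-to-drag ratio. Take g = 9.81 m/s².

In steady level flight, lift balances weight: W = mg = 229000 × 9.81 = 2.2465×10^6 N.
Dynamic pressure q = 0.5 × 0.305 × 177² = 4778 Pa.
Required CL = L/(qS) = 2.2465×10^6/(4778·318) = 1.479.
CD = 0.0225 + 0.0421 × 1.479² = 0.1145.
L/D = CL/CD = 1.479 / 0.1145 = 12.9

L/D = 12.9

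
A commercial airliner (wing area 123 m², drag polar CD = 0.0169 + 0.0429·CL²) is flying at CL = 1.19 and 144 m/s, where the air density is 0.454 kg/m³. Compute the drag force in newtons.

CD = 0.0169 + 0.0429 × 1.19² = 0.07765
D = ½ρv²S·CD = ½ × 0.454 × 144² × 123 × 0.07765 = 45000 N

D = 45000 N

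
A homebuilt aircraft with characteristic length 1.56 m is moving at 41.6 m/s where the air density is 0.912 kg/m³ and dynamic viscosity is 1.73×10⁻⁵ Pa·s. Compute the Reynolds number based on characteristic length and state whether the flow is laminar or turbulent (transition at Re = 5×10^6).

Re = 3.42×10^6 (laminar)

Re = ρ·v·c/μ = 0.912 × 41.6 × 1.56 / (1.73×10⁻⁵) = 3.42×10^6
Since 3.42×10^6 < 5×10^6, the flow is laminar.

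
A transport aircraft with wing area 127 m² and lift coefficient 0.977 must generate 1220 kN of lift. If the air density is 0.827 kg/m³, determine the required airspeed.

v = 154 m/s

L = ½ρv²S·CL ⇒ v = √(2L/(ρ·S·CL))
v = √(2 × 1.22×10^6 / (0.827 × 127 × 0.977)) = √23780 = 154 m/s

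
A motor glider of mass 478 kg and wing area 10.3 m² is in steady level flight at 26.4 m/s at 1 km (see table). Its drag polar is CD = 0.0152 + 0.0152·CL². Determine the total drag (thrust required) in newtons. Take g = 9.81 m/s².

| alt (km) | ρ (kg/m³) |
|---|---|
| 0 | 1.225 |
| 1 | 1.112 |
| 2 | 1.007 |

D = 144 N

At 1 km, from the table: ρ = 1.112 kg/m³.
In steady level flight, lift balances weight: W = mg = 478 × 9.81 = 4689.2 N.
Dynamic pressure q = 0.5 × 1.112 × 26.4² = 387.5 Pa.
CL = W/(q·S) = 4689.2 / (387.5 × 10.3) = 1.175.
CD = 0.0152 + 0.0152 × 1.175² = 0.03618.
D = q·S·CD = 387.5 × 10.3 × 0.03618 = 144.4 N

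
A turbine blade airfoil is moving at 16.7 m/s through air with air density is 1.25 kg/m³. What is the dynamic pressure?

q = ½ρv² = ½ × 1.25 × 16.7² = 174 Pa

q = 174 Pa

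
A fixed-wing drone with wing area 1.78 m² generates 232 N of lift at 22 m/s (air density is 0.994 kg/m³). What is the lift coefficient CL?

CL = 0.542

From L = ½ρv²S·CL, rearranging gives CL = 2L/(ρv²S).
CL = 2 × 232 / (0.994 × 22² × 1.78) = 0.542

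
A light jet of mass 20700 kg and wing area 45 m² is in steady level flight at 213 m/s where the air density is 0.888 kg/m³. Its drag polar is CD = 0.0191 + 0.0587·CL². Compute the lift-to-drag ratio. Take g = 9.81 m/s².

L/D = 10.2

Level flight ⇒ L = W = m·g = 20700 × 9.81 = 2.0307×10^5 N.
Dynamic pressure q = 0.5 × 0.888 × 213² = 20140 Pa.
CL = W/(q·S) = 2.0307×10^5 / (20140 × 45) = 0.224.
CD = 0.0191 + 0.0587 × 0.224² = 0.02205.
L/D = CL/CD = 0.224 / 0.02205 = 10.2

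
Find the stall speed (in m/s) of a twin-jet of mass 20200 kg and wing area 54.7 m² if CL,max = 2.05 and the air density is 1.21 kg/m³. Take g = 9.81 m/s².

V_stall = 54 m/s

Weight W = mg = 20200 × 9.81 = 1.982×10^5 N.
From L = ½ρV²S·CL,max = W: V_stall = √(2W/(ρSCL,max)) = √(2·1.982×10^5/(1.21·54.7·2.05))
V_stall = √2921 = 54 m/s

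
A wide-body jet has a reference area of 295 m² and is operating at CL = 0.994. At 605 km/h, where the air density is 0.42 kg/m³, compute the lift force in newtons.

Convert speed: v = 605 km/h ÷ 3.6 = 168.1 m/s.
Dynamic pressure q = ½ρv² = ½ × 0.42 × 168.1² = 5931 Pa.
L = q·S·CL = 5931 × 295 × 0.994 = 1.74×10^6 N ≈ 1740 kN

L = 1.74×10^6 N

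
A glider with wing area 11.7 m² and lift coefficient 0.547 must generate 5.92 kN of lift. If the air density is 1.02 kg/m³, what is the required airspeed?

L = ½ρv²S·CL ⇒ v = √(2L/(ρ·S·CL))
v = √(2 × 5920 / (1.02 × 11.7 × 0.547)) = √1814 = 42.6 m/s

v = 42.6 m/s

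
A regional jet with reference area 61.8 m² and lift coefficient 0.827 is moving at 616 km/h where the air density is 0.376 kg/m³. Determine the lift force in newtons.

L = 2.81×10^5 N

Convert speed: v = 616 km/h ÷ 3.6 = 171.1 m/s.
L = ½ρv²S·CL = ½ × 0.376 × 171.1² × 61.8 × 0.827 = 2.81×10^5 N ≈ 281 kN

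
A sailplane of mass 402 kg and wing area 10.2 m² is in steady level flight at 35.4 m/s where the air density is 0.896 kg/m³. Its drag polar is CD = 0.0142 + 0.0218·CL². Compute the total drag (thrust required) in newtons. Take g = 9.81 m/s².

Level flight ⇒ L = W = m·g = 402 × 9.81 = 3943.6 N.
Dynamic pressure q = 0.5 × 0.896 × 35.4² = 561.4 Pa.
CL = W/(q·S) = 3943.6 / (561.4 × 10.2) = 0.6887.
CD = 0.0142 + 0.0218 × 0.6887² = 0.02454.
D = q·S·CD = 561.4 × 10.2 × 0.02454 = 140.5 N

D = 141 N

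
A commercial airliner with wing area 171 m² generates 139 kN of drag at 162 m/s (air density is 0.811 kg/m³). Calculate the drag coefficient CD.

From D = ½ρv²S·CD, rearranging gives CD = 2D/(ρv²S).
CD = 2 × 1.39×10^5 / (0.811 × 162² × 171) = 0.0764

CD = 0.0764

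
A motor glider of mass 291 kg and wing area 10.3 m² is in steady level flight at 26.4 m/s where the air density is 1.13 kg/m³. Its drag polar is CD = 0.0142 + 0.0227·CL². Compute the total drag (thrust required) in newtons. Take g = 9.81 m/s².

D = 103 N

Level flight ⇒ L = W = m·g = 291 × 9.81 = 2854.7 N.
q = ½ρv² = ½ × 1.13 × 26.4² = 393.8 Pa.
CL = W/(q·S) = 2854.7 / (393.8 × 10.3) = 0.7038.
CD = 0.0142 + 0.0227 × 0.7038² = 0.02545.
D = q·S·CD = 393.8 × 10.3 × 0.02545 = 103.2 N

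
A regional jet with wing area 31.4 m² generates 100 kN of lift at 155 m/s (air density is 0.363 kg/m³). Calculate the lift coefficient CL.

From L = ½ρv²S·CL, rearranging gives CL = 2L/(ρv²S).
CL = 2 × 1×10^5 / (0.363 × 155² × 31.4) = 0.73

CL = 0.73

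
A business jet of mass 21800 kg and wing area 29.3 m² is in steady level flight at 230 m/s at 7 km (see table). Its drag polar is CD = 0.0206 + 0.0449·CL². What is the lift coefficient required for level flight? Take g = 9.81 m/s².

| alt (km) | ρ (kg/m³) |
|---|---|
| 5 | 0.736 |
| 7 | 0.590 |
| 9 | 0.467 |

At 7 km, from the table: ρ = 0.590 kg/m³.
Level flight ⇒ L = W = m·g = 21800 × 9.81 = 2.1386×10^5 N.
q = ½ρv² = ½ × 0.59 × 230² = 15610 Pa.
CL = 2W/(ρv²S) = 2×2.1386×10^5/(0.59×230²×29.3) = 0.4677.

CL = 0.468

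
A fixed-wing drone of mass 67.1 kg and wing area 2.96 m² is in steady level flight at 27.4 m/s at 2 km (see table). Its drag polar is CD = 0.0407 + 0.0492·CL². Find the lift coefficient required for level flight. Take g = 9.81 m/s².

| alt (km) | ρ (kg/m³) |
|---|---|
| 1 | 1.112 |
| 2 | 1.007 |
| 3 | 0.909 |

At 2 km, from the table: ρ = 1.007 kg/m³.
Level flight ⇒ L = W = m·g = 67.1 × 9.81 = 658.25 N.
Dynamic pressure q = 0.5 × 1.007 × 27.4² = 378 Pa.
CL = W/(q·S) = 658.25 / (378 × 2.96) = 0.5883.

CL = 0.588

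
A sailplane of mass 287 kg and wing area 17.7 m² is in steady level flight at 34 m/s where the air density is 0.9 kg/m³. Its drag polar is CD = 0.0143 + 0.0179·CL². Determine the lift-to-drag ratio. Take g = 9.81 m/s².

L/D = 19.1

Level flight ⇒ L = W = m·g = 287 × 9.81 = 2815.5 N.
Dynamic pressure q = 0.5 × 0.9 × 34² = 520.2 Pa.
Required CL = L/(qS) = 2815.5/(520.2·17.7) = 0.3058.
CD = 0.0143 + 0.0179 × 0.3058² = 0.01597.
L/D = CL/CD = 0.3058 / 0.01597 = 19.1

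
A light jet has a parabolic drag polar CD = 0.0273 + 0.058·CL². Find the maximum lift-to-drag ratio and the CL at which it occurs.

For CD = CD0 + K·CL², (L/D)max occurs at CL* = √(CD0/K) and equals 1/(2√(K·CD0)).
(L/D)max = 1/(2√(0.058 × 0.0273)) = 1/(2 × 0.03979) = 12.6
CL* = √(0.0273/0.058) = 0.686

(L/D)max = 12.6, at CL = 0.686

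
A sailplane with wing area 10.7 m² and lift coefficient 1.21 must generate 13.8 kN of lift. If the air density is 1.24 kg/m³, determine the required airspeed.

v = 41.5 m/s

L = ½ρv²S·CL ⇒ v = √(2L/(ρ·S·CL))
v = √(2 × 13800 / (1.24 × 10.7 × 1.21)) = √1719 = 41.5 m/s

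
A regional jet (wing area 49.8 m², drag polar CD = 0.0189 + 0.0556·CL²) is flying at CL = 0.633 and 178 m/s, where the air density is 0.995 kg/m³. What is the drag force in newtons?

CD = 0.0189 + 0.0556 × 0.633² = 0.04118
D = ½ρv²S·CD = ½ × 0.995 × 178² × 49.8 × 0.04118 = 32300 N

D = 32300 N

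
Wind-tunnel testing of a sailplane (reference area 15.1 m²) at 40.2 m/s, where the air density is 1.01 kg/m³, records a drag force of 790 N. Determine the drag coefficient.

CD = 0.0641

From D = ½ρv²S·CD, rearranging gives CD = 2D/(ρv²S).
CD = 2 × 790 / (1.01 × 40.2² × 15.1) = 0.0641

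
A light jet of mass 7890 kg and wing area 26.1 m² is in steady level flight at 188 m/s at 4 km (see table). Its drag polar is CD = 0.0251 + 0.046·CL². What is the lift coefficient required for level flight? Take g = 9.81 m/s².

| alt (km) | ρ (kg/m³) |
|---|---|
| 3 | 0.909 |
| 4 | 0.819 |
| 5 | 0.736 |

At 4 km, from the table: ρ = 0.819 kg/m³.
In steady level flight, lift balances weight: W = mg = 7890 × 9.81 = 77401 N.
Dynamic pressure q = 0.5 × 0.819 × 188² = 14470 Pa.
CL = W/(q·S) = 77401 / (14470 × 26.1) = 0.2049.

CL = 0.205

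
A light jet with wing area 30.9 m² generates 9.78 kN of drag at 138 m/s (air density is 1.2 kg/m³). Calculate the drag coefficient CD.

From D = ½ρv²S·CD, rearranging gives CD = 2D/(ρv²S).
CD = 2 × 9780 / (1.2 × 138² × 30.9) = 0.0277

CD = 0.0277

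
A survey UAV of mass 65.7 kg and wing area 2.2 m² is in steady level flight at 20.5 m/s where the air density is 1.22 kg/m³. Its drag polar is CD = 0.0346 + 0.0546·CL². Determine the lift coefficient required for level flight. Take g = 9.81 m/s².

CL = 1.14

Weight W = mg = 65.7 × 9.81 = 644.52 N; in level flight L = W.
Dynamic pressure q = 0.5 × 1.22 × 20.5² = 256.4 Pa.
Required CL = L/(qS) = 644.52/(256.4·2.2) = 1.143.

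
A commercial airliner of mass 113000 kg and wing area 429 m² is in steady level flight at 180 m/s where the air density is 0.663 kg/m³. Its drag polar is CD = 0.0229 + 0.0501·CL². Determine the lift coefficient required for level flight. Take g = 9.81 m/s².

Weight W = mg = 113000 × 9.81 = 1.1085×10^6 N; in level flight L = W.
Dynamic pressure q = 0.5 × 0.663 × 180² = 10740 Pa.
Required CL = L/(qS) = 1.1085×10^6/(10740·429) = 0.2406.

CL = 0.241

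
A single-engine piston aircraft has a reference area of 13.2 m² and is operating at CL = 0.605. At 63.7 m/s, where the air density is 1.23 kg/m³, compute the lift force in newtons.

Dynamic pressure q = ½ρv² = ½ × 1.23 × 63.7² = 2495 Pa.
L = q·S·CL = 2495 × 13.2 × 0.605 = 19900 N ≈ 19.9 kN

L = 19900 N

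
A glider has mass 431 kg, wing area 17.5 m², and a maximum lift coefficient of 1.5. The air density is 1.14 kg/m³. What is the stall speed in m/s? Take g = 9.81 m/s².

Weight W = mg = 431 × 9.81 = 4228 N.
V_stall = √(2W/(ρ·S·CL,max)) = √(2 × 4228 / (1.14 × 17.5 × 1.5))
V_stall = √282.6 = 16.8 m/s

V_stall = 16.8 m/s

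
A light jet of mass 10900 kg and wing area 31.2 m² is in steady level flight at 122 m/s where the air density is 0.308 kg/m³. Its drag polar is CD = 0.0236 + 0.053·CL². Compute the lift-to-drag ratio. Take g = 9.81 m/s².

Level flight ⇒ L = W = m·g = 10900 × 9.81 = 1.0693×10^5 N.
q = ½ρv² = ½ × 0.308 × 122² = 2292 Pa.
Required CL = L/(qS) = 1.0693×10^5/(2292·31.2) = 1.495.
CD = 0.0236 + 0.053 × 1.495² = 0.1421.
L/D = CL/CD = 1.495 / 0.1421 = 10.5

L/D = 10.5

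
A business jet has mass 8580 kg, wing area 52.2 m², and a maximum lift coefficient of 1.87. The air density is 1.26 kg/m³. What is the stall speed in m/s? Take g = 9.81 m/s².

V_stall = 37 m/s

Stall occurs when L = W at CL,max. W = mg = 8580 × 9.81 = 84170 N.
From L = ½ρV²S·CL,max = W: V_stall = √(2W/(ρSCL,max)) = √(2·84170/(1.26·52.2·1.87))
V_stall = √1369 = 37 m/s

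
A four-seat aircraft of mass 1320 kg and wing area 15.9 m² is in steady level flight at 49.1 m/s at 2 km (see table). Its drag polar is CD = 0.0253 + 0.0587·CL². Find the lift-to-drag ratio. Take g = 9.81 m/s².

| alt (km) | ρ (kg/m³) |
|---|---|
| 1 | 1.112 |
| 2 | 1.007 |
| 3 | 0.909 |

L/D = 13

At 2 km, from the table: ρ = 1.007 kg/m³.
In steady level flight, lift balances weight: W = mg = 1320 × 9.81 = 12949 N.
q = ½ρv² = ½ × 1.007 × 49.1² = 1214 Pa.
CL = W/(q·S) = 12949 / (1214 × 15.9) = 0.6709.
CD = 0.0253 + 0.0587 × 0.6709² = 0.05172.
L/D = CL/CD = 0.6709 / 0.05172 = 13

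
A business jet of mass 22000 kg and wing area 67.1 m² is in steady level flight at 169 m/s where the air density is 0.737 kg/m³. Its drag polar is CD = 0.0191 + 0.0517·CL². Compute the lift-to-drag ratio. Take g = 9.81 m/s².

Level flight ⇒ L = W = m·g = 22000 × 9.81 = 2.1582×10^5 N.
q = ½ρv² = ½ × 0.737 × 169² = 10520 Pa.
Required CL = L/(qS) = 2.1582×10^5/(10520·67.1) = 0.3056.
CD = 0.0191 + 0.0517 × 0.3056² = 0.02393.
L/D = CL/CD = 0.3056 / 0.02393 = 12.8

L/D = 12.8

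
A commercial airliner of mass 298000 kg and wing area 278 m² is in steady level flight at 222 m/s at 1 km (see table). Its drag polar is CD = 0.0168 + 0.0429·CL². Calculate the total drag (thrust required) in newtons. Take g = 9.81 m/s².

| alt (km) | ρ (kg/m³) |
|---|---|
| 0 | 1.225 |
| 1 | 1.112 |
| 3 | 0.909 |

At 1 km, from the table: ρ = 1.112 kg/m³.
In steady level flight, lift balances weight: W = mg = 298000 × 9.81 = 2.9234×10^6 N.
q = ½ρv² = ½ × 1.112 × 222² = 27400 Pa.
CL = W/(q·S) = 2.9234×10^6 / (27400 × 278) = 0.3838.
CD = 0.0168 + 0.0429 × 0.3838² = 0.02312.
D = q·S·CD = 27400 × 278 × 0.02312 = 1.761×10^5 N

D = 1.76×10^5 N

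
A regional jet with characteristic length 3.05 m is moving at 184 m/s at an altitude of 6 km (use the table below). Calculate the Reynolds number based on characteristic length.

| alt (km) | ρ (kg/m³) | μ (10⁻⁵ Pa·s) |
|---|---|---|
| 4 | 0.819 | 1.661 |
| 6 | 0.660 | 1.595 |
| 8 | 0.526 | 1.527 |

At 6 km, from the table: ρ = 0.660 kg/m³, μ = 1.595×10⁻⁵ Pa·s.
Re = ρ·v·c/μ = 0.66 × 184 × 3.05 / (1.595×10⁻⁵) = 2.32×10^7

Re = 2.32×10^7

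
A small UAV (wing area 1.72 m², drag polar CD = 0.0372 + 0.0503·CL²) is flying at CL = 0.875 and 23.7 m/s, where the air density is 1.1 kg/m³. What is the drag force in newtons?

D = 40.2 N

CD = 0.0372 + 0.0503 × 0.875² = 0.07571
D = ½ρv²S·CD = ½ × 1.1 × 23.7² × 1.72 × 0.07571 = 40.2 N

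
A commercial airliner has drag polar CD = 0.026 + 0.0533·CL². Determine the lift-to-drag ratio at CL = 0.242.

L/D = 8.31

CD = 0.026 + 0.0533 × 0.242² = 0.02912
L/D = CL/CD = 0.242 / 0.02912 = 8.31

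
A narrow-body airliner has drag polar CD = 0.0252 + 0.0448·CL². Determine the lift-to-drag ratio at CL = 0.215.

CD = 0.0252 + 0.0448 × 0.215² = 0.02727
L/D = CL/CD = 0.215 / 0.02727 = 7.88

L/D = 7.88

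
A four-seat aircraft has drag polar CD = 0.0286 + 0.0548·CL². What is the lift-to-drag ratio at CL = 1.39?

L/D = 10.3

CD = 0.0286 + 0.0548 × 1.39² = 0.1345
L/D = CL/CD = 1.39 / 0.1345 = 10.3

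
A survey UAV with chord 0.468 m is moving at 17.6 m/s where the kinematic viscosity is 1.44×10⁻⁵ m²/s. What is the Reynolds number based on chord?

Re = v·c/ν = 17.6 × 0.468 / (1.44×10⁻⁵) = 5.72×10^5

Re = 5.72×10^5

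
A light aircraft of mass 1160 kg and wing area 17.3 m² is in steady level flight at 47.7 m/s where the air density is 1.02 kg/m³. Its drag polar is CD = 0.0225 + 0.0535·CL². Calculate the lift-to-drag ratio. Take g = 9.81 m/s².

In steady level flight, lift balances weight: W = mg = 1160 × 9.81 = 11380 N.
q = ½ρv² = ½ × 1.02 × 47.7² = 1160 Pa.
CL = W/(q·S) = 11380 / (1160 × 17.3) = 0.5669.
CD = 0.0225 + 0.0535 × 0.5669² = 0.03969.
L/D = CL/CD = 0.5669 / 0.03969 = 14.3

L/D = 14.3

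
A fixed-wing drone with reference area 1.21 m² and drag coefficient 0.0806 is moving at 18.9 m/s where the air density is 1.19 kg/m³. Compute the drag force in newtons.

D = 20.7 N

Dynamic pressure q = ½ρv² = ½ × 1.19 × 18.9² = 212.5 Pa.
D = q·S·CD = 212.5 × 1.21 × 0.0806 = 20.7 N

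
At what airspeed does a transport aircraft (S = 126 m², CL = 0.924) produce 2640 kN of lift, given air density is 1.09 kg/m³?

v = 204 m/s

L = ½ρv²S·CL ⇒ v = √(2L/(ρ·S·CL))
v = √(2 × 2.64×10^6 / (1.09 × 126 × 0.924)) = √41610 = 204 m/s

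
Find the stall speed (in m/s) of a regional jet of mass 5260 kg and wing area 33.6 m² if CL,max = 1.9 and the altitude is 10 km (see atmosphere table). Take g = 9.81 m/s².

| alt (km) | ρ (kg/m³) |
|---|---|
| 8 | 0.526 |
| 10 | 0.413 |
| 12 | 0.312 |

At 10 km, from the table: ρ = 0.413 kg/m³.
Stall occurs when L = W at CL,max. W = mg = 5260 × 9.81 = 51600 N.
From L = ½ρV²S·CL,max = W: V_stall = √(2W/(ρSCL,max)) = √(2·51600/(0.413·33.6·1.9))
V_stall = √3914 = 62.6 m/s

V_stall = 62.6 m/s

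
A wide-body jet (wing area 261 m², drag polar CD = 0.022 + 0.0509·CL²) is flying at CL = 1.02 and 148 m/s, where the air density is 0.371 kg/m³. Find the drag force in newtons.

D = 79500 N

CD = 0.022 + 0.0509 × 1.02² = 0.07496
D = ½ρv²S·CD = ½ × 0.371 × 148² × 261 × 0.07496 = 79500 N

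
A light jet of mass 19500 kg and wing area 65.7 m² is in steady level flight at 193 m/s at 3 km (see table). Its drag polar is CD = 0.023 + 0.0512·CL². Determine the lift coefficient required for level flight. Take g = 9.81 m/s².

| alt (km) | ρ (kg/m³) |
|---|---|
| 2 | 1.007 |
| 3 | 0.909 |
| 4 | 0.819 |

CL = 0.172

At 3 km, from the table: ρ = 0.909 kg/m³.
Weight W = mg = 19500 × 9.81 = 1.913×10^5 N; in level flight L = W.
q = ½ρv² = ½ × 0.909 × 193² = 16930 Pa.
CL = W/(q·S) = 1.913×10^5 / (16930 × 65.7) = 0.172.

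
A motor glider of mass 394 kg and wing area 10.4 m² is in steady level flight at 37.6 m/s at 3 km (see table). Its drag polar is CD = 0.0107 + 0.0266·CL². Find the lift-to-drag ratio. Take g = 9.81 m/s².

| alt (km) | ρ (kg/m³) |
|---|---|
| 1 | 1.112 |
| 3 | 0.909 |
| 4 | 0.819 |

At 3 km, from the table: ρ = 0.909 kg/m³.
Weight W = mg = 394 × 9.81 = 3865.1 N; in level flight L = W.
Dynamic pressure q = 0.5 × 0.909 × 37.6² = 642.6 Pa.
Required CL = L/(qS) = 3865.1/(642.6·10.4) = 0.5784.
CD = 0.0107 + 0.0266 × 0.5784² = 0.0196.
L/D = CL/CD = 0.5784 / 0.0196 = 29.5

L/D = 29.5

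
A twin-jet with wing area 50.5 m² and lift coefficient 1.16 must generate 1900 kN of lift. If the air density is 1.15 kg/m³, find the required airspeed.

v = 238 m/s

L = ½ρv²S·CL ⇒ v = √(2L/(ρ·S·CL))
v = √(2 × 1.9×10^6 / (1.15 × 50.5 × 1.16)) = √56410 = 238 m/s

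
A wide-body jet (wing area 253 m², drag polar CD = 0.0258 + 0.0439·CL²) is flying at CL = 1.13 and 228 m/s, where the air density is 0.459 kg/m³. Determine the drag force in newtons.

D = 2.47×10^5 N

CD = 0.0258 + 0.0439 × 1.13² = 0.08186
D = ½ρv²S·CD = ½ × 0.459 × 228² × 253 × 0.08186 = 2.47×10^5 N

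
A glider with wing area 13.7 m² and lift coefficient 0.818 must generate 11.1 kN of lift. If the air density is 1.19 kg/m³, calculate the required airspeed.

L = ½ρv²S·CL ⇒ v = √(2L/(ρ·S·CL))
v = √(2 × 11100 / (1.19 × 13.7 × 0.818)) = √1665 = 40.8 m/s

v = 40.8 m/s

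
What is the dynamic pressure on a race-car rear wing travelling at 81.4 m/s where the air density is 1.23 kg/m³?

q = 4070 Pa

q = ½ρv² = ½ × 1.23 × 81.4² = 4070 Pa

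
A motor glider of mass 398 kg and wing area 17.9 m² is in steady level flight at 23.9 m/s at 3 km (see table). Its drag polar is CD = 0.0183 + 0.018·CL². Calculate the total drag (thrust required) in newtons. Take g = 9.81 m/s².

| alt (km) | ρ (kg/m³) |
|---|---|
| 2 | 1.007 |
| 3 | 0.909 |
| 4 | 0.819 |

D = 144 N

At 3 km, from the table: ρ = 0.909 kg/m³.
In steady level flight, lift balances weight: W = mg = 398 × 9.81 = 3904.4 N.
Dynamic pressure q = 0.5 × 0.909 × 23.9² = 259.6 Pa.
CL = 2W/(ρv²S) = 2×3904.4/(0.909×23.9²×17.9) = 0.8402.
CD = 0.0183 + 0.018 × 0.8402² = 0.03101.
D = q·S·CD = 259.6 × 17.9 × 0.03101 = 144.1 N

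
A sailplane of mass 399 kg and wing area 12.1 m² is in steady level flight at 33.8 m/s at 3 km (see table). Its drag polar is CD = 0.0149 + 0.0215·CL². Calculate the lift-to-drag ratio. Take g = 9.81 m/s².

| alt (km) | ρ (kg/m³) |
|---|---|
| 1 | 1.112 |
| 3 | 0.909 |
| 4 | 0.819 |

At 3 km, from the table: ρ = 0.909 kg/m³.
Level flight ⇒ L = W = m·g = 399 × 9.81 = 3914.2 N.
q = ½ρv² = ½ × 0.909 × 33.8² = 519.2 Pa.
Required CL = L/(qS) = 3914.2/(519.2·12.1) = 0.623.
CD = 0.0149 + 0.0215 × 0.623² = 0.02324.
L/D = CL/CD = 0.623 / 0.02324 = 26.8

L/D = 26.8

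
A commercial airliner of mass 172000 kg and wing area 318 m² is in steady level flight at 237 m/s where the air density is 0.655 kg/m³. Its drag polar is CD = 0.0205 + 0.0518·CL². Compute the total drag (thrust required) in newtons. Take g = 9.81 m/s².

D = 1.45×10^5 N

Weight W = mg = 172000 × 9.81 = 1.6873×10^6 N; in level flight L = W.
q = ½ρv² = ½ × 0.655 × 237² = 18400 Pa.
CL = 2W/(ρv²S) = 2×1.6873×10^6/(0.655×237²×318) = 0.2884.
CD = 0.0205 + 0.0518 × 0.2884² = 0.02481.
D = q·S·CD = 18400 × 318 × 0.02481 = 1.451×10^5 N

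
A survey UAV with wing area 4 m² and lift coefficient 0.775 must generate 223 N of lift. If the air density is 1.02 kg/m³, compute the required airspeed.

L = ½ρv²S·CL ⇒ v = √(2L/(ρ·S·CL))
v = √(2 × 223 / (1.02 × 4 × 0.775)) = √141 = 11.9 m/s

v = 11.9 m/s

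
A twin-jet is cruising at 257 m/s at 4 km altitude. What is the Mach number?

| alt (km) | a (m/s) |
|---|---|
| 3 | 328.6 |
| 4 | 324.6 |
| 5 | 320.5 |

M = 0.792

At 4 km, from the table: a = 324.6 m/s.
M = v/a = 257 / 324.6 = 0.792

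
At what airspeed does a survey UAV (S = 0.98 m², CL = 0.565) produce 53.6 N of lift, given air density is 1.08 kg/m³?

v = 13.4 m/s

L = ½ρv²S·CL ⇒ v = √(2L/(ρ·S·CL))
v = √(2 × 53.6 / (1.08 × 0.98 × 0.565)) = √179.3 = 13.4 m/s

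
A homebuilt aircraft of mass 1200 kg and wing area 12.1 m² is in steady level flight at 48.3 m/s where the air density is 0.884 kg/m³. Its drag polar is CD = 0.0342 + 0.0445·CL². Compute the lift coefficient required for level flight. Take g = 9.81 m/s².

CL = 0.944

Weight W = mg = 1200 × 9.81 = 11772 N; in level flight L = W.
q = ½ρv² = ½ × 0.884 × 48.3² = 1031 Pa.
CL = W/(q·S) = 11772 / (1031 × 12.1) = 0.9435.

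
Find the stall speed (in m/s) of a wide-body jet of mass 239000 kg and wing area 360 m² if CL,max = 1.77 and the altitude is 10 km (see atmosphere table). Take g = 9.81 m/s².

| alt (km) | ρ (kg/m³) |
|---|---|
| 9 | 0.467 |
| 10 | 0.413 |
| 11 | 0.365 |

At 10 km, from the table: ρ = 0.413 kg/m³.
At stall, lift equals weight: L = W = m·g = 239000 × 9.81 = 2.345×10^6 N.
From L = ½ρV²S·CL,max = W: V_stall = √(2W/(ρSCL,max)) = √(2·2.345×10^6/(0.413·360·1.77))
V_stall = √17820 = 133 m/s

V_stall = 133 m/s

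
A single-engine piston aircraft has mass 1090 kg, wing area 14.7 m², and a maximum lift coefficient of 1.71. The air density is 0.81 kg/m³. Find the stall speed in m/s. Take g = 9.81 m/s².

V_stall = 32.4 m/s

At stall, lift equals weight: L = W = m·g = 1090 × 9.81 = 10690 N.
From L = ½ρV²S·CL,max = W: V_stall = √(2W/(ρSCL,max)) = √(2·10690/(0.81·14.7·1.71))
V_stall = √1050 = 32.4 m/s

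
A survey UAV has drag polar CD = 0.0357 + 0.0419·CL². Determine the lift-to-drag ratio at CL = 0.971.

L/D = 12.9

CD = 0.0357 + 0.0419 × 0.971² = 0.07521
L/D = CL/CD = 0.971 / 0.07521 = 12.9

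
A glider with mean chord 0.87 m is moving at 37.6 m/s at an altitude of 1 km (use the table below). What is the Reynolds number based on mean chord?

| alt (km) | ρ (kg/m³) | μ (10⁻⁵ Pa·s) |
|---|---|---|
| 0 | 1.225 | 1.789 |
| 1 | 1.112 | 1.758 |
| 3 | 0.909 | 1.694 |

At 1 km, from the table: ρ = 1.112 kg/m³, μ = 1.758×10⁻⁵ Pa·s.
Re = ρ·v·c/μ = 1.112 × 37.6 × 0.87 / (1.758×10⁻⁵) = 2.07×10^6

Re = 2.07×10^6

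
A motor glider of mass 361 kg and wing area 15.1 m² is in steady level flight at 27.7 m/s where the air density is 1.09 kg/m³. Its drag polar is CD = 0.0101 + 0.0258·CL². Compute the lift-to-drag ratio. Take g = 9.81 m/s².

L/D = 30.8

In steady level flight, lift balances weight: W = mg = 361 × 9.81 = 3541.4 N.
Dynamic pressure q = 0.5 × 1.09 × 27.7² = 418.2 Pa.
Required CL = L/(qS) = 3541.4/(418.2·15.1) = 0.5608.
CD = 0.0101 + 0.0258 × 0.5608² = 0.01822.
L/D = CL/CD = 0.5608 / 0.01822 = 30.8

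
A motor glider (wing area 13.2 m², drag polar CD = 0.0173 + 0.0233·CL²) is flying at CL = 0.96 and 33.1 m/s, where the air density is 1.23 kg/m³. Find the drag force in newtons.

D = 345 N

CD = 0.0173 + 0.0233 × 0.96² = 0.03877
D = ½ρv²S·CD = ½ × 1.23 × 33.1² × 13.2 × 0.03877 = 345 N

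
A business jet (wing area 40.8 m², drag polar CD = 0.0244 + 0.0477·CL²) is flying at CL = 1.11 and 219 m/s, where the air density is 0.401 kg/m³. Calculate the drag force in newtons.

D = 32600 N

CD = 0.0244 + 0.0477 × 1.11² = 0.08317
D = ½ρv²S·CD = ½ × 0.401 × 219² × 40.8 × 0.08317 = 32600 N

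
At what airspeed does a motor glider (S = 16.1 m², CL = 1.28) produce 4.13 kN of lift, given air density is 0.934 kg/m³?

L = ½ρv²S·CL ⇒ v = √(2L/(ρ·S·CL))
v = √(2 × 4130 / (0.934 × 16.1 × 1.28)) = √429.1 = 20.7 m/s

v = 20.7 m/s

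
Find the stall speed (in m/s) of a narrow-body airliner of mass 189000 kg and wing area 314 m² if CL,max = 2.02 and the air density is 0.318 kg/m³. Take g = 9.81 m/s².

V_stall = 136 m/s

At stall, lift equals weight: L = W = m·g = 189000 × 9.81 = 1.854×10^6 N.
From L = ½ρV²S·CL,max = W: V_stall = √(2W/(ρSCL,max)) = √(2·1.854×10^6/(0.318·314·2.02))
V_stall = √18380 = 136 m/s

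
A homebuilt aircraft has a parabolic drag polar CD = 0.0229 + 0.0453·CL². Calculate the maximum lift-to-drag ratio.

(L/D)max = 15.5

For CD = CD0 + K·CL², (L/D)max occurs at CL* = √(CD0/K) and equals 1/(2√(K·CD0)).
(L/D)max = 1/(2√(0.0453 × 0.0229)) = 1/(2 × 0.03221) = 15.5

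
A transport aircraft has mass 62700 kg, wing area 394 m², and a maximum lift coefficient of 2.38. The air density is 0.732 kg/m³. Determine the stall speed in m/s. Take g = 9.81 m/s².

Weight W = mg = 62700 × 9.81 = 6.151×10^5 N.
V_stall = √(2W/(ρ·S·CL,max)) = √(2 × 6.151×10^5 / (0.732 × 394 × 2.38))
V_stall = √1792 = 42.3 m/s

V_stall = 42.3 m/s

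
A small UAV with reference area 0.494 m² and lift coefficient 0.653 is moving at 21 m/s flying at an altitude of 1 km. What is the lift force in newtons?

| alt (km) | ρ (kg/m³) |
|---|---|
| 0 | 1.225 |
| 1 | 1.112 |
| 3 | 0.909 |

At 1 km, from the table: ρ = 1.112 kg/m³.
Dynamic pressure q = ½ρv² = ½ × 1.112 × 21² = 245.2 Pa.
L = q·S·CL = 245.2 × 0.494 × 0.653 = 79.1 N

L = 79.1 N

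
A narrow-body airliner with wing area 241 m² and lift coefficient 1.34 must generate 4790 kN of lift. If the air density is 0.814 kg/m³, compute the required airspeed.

L = ½ρv²S·CL ⇒ v = √(2L/(ρ·S·CL))
v = √(2 × 4.79×10^6 / (0.814 × 241 × 1.34)) = √36440 = 191 m/s

v = 191 m/s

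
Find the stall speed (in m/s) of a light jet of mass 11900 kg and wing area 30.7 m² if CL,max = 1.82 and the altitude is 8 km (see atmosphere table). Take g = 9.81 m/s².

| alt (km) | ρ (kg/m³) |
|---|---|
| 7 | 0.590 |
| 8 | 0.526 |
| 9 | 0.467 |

V_stall = 89.1 m/s

At 8 km, from the table: ρ = 0.526 kg/m³.
Stall occurs when L = W at CL,max. W = mg = 11900 × 9.81 = 1.167×10^5 N.
V_stall = √(2W/(ρ·S·CL,max)) = √(2 × 1.167×10^5 / (0.526 × 30.7 × 1.82))
V_stall = √7944 = 89.1 m/s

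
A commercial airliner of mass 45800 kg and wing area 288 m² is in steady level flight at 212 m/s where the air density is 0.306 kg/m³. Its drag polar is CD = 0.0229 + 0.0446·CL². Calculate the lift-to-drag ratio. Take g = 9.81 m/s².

In steady level flight, lift balances weight: W = mg = 45800 × 9.81 = 4.493×10^5 N.
q = ½ρv² = ½ × 0.306 × 212² = 6876 Pa.
CL = W/(q·S) = 4.493×10^5 / (6876 × 288) = 0.2269.
CD = 0.0229 + 0.0446 × 0.2269² = 0.0252.
L/D = CL/CD = 0.2269 / 0.0252 = 9

L/D = 9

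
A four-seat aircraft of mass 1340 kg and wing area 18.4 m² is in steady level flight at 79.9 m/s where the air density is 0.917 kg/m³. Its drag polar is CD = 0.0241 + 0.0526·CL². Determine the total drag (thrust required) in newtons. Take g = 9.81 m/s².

In steady level flight, lift balances weight: W = mg = 1340 × 9.81 = 13145 N.
q = ½ρv² = ½ × 0.917 × 79.9² = 2927 Pa.
CL = 2W/(ρv²S) = 2×13145/(0.917×79.9²×18.4) = 0.2441.
CD = 0.0241 + 0.0526 × 0.2441² = 0.02723.
D = q·S·CD = 2927 × 18.4 × 0.02723 = 1467 N

D = 1470 N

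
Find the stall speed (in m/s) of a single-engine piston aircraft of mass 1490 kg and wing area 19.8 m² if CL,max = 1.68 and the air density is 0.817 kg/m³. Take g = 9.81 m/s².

V_stall = 32.8 m/s

Weight W = mg = 1490 × 9.81 = 14620 N.
From L = ½ρV²S·CL,max = W: V_stall = √(2W/(ρSCL,max)) = √(2·14620/(0.817·19.8·1.68))
V_stall = √1076 = 32.8 m/s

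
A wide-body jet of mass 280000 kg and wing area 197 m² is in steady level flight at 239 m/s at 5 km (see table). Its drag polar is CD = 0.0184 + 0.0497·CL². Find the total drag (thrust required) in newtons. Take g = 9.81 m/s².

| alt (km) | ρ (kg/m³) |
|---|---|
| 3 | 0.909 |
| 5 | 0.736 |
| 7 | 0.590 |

D = 1.67×10^5 N

At 5 km, from the table: ρ = 0.736 kg/m³.
Level flight ⇒ L = W = m·g = 280000 × 9.81 = 2.7468×10^6 N.
q = ½ρv² = ½ × 0.736 × 239² = 21020 Pa.
CL = 2W/(ρv²S) = 2×2.7468×10^6/(0.736×239²×197) = 0.6633.
CD = 0.0184 + 0.0497 × 0.6633² = 0.04027.
D = q·S·CD = 21020 × 197 × 0.04027 = 1.667×10^5 N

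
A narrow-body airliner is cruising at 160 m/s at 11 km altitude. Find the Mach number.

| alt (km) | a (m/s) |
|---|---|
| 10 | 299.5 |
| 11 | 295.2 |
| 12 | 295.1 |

At 11 km, from the table: a = 295.2 m/s.
M = v/a = 160 / 295.2 = 0.542

M = 0.542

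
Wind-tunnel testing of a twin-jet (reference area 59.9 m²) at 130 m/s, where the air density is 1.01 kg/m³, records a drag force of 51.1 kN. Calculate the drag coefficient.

CD = 0.1

From D = ½ρv²S·CD, rearranging gives CD = 2D/(ρv²S).
CD = 2 × 51100 / (1.01 × 130² × 59.9) = 0.1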